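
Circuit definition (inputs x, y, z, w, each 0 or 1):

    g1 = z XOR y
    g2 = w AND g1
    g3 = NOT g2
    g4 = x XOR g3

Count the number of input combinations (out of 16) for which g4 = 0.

8

g4 = x XOR g3 must be 0, so x and g3 are equal.
Enumerating the 16 input combinations, 8 give g4 = 0 and 8 give g4 = 1.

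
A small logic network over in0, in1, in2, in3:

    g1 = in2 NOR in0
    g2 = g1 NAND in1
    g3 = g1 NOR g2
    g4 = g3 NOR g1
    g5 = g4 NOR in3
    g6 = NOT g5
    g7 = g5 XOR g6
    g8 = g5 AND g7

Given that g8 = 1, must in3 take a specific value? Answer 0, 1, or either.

0

g8 = g5 AND g7 must be 1, so both g5 = 1 and g7 = 1.
Every assignment with g8 = 1 has in3 = 0; there are 2 such assignment(s).
  in0=0, in1=0, in2=0, in3=0
  in0=0, in1=1, in2=0, in3=0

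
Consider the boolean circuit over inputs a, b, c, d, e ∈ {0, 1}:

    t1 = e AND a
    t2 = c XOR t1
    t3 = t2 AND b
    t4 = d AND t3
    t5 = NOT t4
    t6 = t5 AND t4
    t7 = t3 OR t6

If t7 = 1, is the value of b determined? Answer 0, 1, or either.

1

t7 = t3 OR t6 must be 1, so at least one of t3, t6 is 1.
Every assignment with t7 = 1 has b = 1; there are 8 such assignment(s).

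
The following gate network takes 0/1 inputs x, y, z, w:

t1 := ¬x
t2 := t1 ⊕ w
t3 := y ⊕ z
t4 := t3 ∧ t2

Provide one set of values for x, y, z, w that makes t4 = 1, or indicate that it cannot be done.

t4 = t3 ∧ t2 must be 1, so both t3 = 1 and t2 = 1.
Check with x=1, y=0, z=1, w=1:
t1 = ¬x = ¬1 = 0
t2 = t1 ⊕ w = 0 ⊕ 1 = 1
t3 = y ⊕ z = 0 ⊕ 1 = 1
t4 = t3 ∧ t2 = 1 ∧ 1 = 1
So t4 = 1 as required.

x=1, y=0, z=1, w=1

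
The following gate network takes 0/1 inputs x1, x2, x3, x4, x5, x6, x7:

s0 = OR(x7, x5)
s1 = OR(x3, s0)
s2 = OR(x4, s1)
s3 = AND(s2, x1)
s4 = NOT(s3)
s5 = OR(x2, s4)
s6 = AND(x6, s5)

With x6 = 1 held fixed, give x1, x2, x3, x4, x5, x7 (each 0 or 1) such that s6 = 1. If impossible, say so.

Check with x6 = 1 and x1=0, x2=0, x3=1, x4=1, x5=0, x7=0:
s0 = OR(x7, x5) = OR(0, 0) = 0
s1 = OR(x3, s0) = OR(1, 0) = 1
s2 = OR(x4, s1) = OR(1, 1) = 1
s3 = AND(s2, x1) = AND(1, 0) = 0
s4 = NOT(s3) = NOT 0 = 1
s5 = OR(x2, s4) = OR(0, 1) = 1
s6 = AND(x6, s5) = AND(1, 1) = 1
So s6 = 1.

x1=0, x2=0, x3=1, x4=1, x5=0, x7=0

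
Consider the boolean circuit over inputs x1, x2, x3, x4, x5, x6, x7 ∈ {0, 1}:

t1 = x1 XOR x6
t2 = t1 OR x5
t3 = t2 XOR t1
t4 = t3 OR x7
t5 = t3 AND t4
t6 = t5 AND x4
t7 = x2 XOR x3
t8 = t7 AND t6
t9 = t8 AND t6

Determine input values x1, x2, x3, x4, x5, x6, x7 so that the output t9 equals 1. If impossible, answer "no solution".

t9 = t8 AND t6 must be 1, so both t8 = 1 and t6 = 1.
t8 = t7 AND t6 must be 1, so both t7 = 1 and t6 = 1.
Check with x1=1, x2=1, x3=0, x4=1, x5=1, x6=1, x7=0:
t1 = x1 XOR x6 = 1 XOR 1 = 0
t2 = t1 OR x5 = 0 OR 1 = 1
t3 = t2 XOR t1 = 1 XOR 0 = 1
t4 = t3 OR x7 = 1 OR 0 = 1
t5 = t3 AND t4 = 1 AND 1 = 1
t6 = t5 AND x4 = 1 AND 1 = 1
t7 = x2 XOR x3 = 1 XOR 0 = 1
t8 = t7 AND t6 = 1 AND 1 = 1
t9 = t8 AND t6 = 1 AND 1 = 1
So t9 = 1 as required.

x1=1, x2=1, x3=0, x4=1, x5=1, x6=1, x7=0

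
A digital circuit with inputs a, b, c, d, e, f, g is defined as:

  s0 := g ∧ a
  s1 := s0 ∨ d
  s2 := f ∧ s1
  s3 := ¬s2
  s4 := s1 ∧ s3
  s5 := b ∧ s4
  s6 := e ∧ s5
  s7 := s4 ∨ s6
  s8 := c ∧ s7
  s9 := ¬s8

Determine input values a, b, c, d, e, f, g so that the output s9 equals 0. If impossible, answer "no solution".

s9 = ¬s8 must be 0, so s8 = 1.
Check with a=1, b=1, c=1, d=1, e=1, f=0, g=1:
s0 = g ∧ a = 1 ∧ 1 = 1
s1 = s0 ∨ d = 1 ∨ 1 = 1
s2 = f ∧ s1 = 0 ∧ 1 = 0
s3 = ¬s2 = ¬0 = 1
s4 = s1 ∧ s3 = 1 ∧ 1 = 1
s5 = b ∧ s4 = 1 ∧ 1 = 1
s6 = e ∧ s5 = 1 ∧ 1 = 1
s7 = s4 ∨ s6 = 1 ∨ 1 = 1
s8 = c ∧ s7 = 1 ∧ 1 = 1
s9 = ¬s8 = ¬1 = 0
So s9 = 0 as required.

a=1, b=1, c=1, d=1, e=1, f=0, g=1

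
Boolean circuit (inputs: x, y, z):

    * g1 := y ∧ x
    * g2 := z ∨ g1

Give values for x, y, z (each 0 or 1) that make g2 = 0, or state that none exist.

g2 = z ∨ g1 must be 0, so both z = 0 and g1 = 0.
g1 = y ∧ x must be 0, so at least one of y, x is 0.
Check with x=0, y=0, z=0:
g1 = y ∧ x = 0 ∧ 0 = 0
g2 = z ∨ g1 = 0 ∨ 0 = 0
So g2 = 0 as required.

x=0, y=0, z=0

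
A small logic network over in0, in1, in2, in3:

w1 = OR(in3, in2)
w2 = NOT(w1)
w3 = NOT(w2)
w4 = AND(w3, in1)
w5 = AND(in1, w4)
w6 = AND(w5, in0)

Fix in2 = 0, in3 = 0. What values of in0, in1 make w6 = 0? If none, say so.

w6 = AND(w5, in0) must be 0, so at least one of w5, in0 is 0.
Check with in2 = 0, in3 = 0 and in0=1, in1=0:
w1 = OR(in3, in2) = OR(0, 0) = 0
w2 = NOT(w1) = NOT 0 = 1
w3 = NOT(w2) = NOT 1 = 0
w4 = AND(w3, in1) = AND(0, 0) = 0
w5 = AND(in1, w4) = AND(0, 0) = 0
w6 = AND(w5, in0) = AND(0, 1) = 0
So w6 = 0.

in0=1, in1=0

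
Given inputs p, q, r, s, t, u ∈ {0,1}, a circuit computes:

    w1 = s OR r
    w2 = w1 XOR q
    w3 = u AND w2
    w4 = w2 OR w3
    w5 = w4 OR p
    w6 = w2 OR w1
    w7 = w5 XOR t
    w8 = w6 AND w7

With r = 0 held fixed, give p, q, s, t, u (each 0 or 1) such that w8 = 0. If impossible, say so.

Check with r = 0 and p=1, q=1, s=1, t=1, u=1:
w1 = s OR r = 1 OR 0 = 1
w2 = w1 XOR q = 1 XOR 1 = 0
w3 = u AND w2 = 1 AND 0 = 0
w4 = w2 OR w3 = 0 OR 0 = 0
w5 = w4 OR p = 0 OR 1 = 1
w6 = w2 OR w1 = 0 OR 1 = 1
w7 = w5 XOR t = 1 XOR 1 = 0
w8 = w6 AND w7 = 1 AND 0 = 0
So w8 = 0.

p=1 q=1 s=1 t=1 u=1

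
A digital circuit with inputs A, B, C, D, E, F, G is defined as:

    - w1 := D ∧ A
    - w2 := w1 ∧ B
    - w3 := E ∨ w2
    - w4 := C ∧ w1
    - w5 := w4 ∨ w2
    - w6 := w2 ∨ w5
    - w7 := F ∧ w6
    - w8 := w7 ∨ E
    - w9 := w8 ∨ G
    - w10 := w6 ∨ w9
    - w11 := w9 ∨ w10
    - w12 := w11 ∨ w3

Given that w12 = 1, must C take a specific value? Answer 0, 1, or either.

Both values of C occur among assignments with w12 = 1:
  C=0: A=0, B=0, C=0, D=0, E=0, F=0, G=1
  C=1: A=0, B=0, C=1, D=0, E=0, F=0, G=1

either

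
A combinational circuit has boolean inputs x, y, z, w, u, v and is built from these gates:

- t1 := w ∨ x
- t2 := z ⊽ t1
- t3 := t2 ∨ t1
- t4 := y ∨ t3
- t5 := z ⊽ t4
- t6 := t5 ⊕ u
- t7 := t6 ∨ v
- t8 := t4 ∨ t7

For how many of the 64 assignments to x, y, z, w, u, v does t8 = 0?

1

t8 = t4 ∨ t7 must be 0, so both t4 = 0 and t7 = 0.
t4 = y ∨ t3 must be 0, so both y = 0 and t3 = 0.
Satisfying assignments:
  x=0, y=0, z=1, w=0, u=0, v=0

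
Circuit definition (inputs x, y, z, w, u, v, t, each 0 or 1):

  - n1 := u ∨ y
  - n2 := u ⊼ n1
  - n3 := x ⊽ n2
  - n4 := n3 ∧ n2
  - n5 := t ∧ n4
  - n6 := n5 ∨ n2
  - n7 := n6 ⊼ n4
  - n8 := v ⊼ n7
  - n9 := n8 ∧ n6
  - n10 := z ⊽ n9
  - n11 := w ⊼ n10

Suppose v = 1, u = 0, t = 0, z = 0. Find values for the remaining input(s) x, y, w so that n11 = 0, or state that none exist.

n11 = w ⊼ n10 must be 0, so both w = 1 and n10 = 1.
Check with v = 1, u = 0, t = 0, z = 0 and x=0, y=0, w=1:
n1 = u ∨ y = 0 ∨ 0 = 0
n2 = u ⊼ n1 = 0 ⊼ 0 = 1
n3 = x ⊽ n2 = 0 ⊽ 1 = 0
n4 = n3 ∧ n2 = 0 ∧ 1 = 0
n5 = t ∧ n4 = 0 ∧ 0 = 0
n6 = n5 ∨ n2 = 0 ∨ 1 = 1
n7 = n6 ⊼ n4 = 1 ⊼ 0 = 1
n8 = v ⊼ n7 = 1 ⊼ 1 = 0
n9 = n8 ∧ n6 = 0 ∧ 1 = 0
n10 = z ⊽ n9 = 0 ⊽ 0 = 1
n11 = w ⊼ n10 = 1 ⊼ 1 = 0
So n11 = 0.

x=0, y=0, w=1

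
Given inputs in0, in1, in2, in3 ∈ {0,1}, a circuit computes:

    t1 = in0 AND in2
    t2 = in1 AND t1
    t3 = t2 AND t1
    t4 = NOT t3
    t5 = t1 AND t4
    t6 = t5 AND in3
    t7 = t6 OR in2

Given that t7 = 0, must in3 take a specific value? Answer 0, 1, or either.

either

Both values of in3 occur among assignments with t7 = 0:
  in3=0: in0=0, in1=0, in2=0, in3=0
  in3=1: in0=0, in1=0, in2=0, in3=1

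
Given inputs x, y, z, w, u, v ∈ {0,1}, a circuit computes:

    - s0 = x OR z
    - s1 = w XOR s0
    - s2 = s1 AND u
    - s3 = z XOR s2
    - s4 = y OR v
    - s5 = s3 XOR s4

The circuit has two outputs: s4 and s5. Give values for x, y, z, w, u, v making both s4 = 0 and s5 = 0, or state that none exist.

x=0, y=0, z=0, w=0, u=1, v=0

Check with x=0, y=0, z=0, w=0, u=1, v=0:
s0 = x OR z = 0 OR 0 = 0
s1 = w XOR s0 = 0 XOR 0 = 0
s2 = s1 AND u = 0 AND 1 = 0
s3 = z XOR s2 = 0 XOR 0 = 0
s4 = y OR v = 0 OR 0 = 0
s5 = s3 XOR s4 = 0 XOR 0 = 0
So s4 = 0 and s5 = 0.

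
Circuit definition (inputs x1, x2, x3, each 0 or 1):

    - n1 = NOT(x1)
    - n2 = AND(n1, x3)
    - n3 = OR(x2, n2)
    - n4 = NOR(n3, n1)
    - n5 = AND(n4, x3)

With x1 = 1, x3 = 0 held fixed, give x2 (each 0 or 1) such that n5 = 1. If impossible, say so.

With x1 = 1, x3 = 0 fixed, none of the 2 settings of x2 give n5 = 1.
For example, with x2=0:
n1 = NOT(x1) = NOT 1 = 0
n2 = AND(n1, x3) = AND(0, 0) = 0
n3 = OR(x2, n2) = OR(0, 0) = 0
n4 = NOR(n3, n1) = NOR(0, 0) = 1
n5 = AND(n4, x3) = AND(1, 0) = 0
giving n5 = 0 ≠ 1.

no solution exists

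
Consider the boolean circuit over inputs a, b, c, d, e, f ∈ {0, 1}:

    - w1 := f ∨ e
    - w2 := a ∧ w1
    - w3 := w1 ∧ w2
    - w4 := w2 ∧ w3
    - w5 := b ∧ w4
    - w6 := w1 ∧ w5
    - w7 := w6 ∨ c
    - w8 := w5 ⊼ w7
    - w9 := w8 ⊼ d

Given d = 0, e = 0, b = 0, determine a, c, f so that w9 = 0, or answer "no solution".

With d = 0, e = 0, b = 0 fixed, none of the 8 settings of a, c, f give w9 = 0.
For example, with a=1, c=0, f=1:
w1 = f ∨ e = 1 ∨ 0 = 1
w2 = a ∧ w1 = 1 ∧ 1 = 1
w3 = w1 ∧ w2 = 1 ∧ 1 = 1
w4 = w2 ∧ w3 = 1 ∧ 1 = 1
w5 = b ∧ w4 = 0 ∧ 1 = 0
w6 = w1 ∧ w5 = 1 ∧ 0 = 0
w7 = w6 ∨ c = 0 ∨ 0 = 0
w8 = w5 ⊼ w7 = 0 ⊼ 0 = 1
w9 = w8 ⊼ d = 1 ⊼ 0 = 1
giving w9 = 1 ≠ 0.

no solution exists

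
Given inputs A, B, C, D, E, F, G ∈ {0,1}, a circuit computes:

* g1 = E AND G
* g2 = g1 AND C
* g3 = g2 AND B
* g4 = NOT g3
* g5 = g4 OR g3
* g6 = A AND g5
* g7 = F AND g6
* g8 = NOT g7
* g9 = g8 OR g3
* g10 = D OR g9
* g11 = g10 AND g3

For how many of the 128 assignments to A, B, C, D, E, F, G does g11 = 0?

120

g11 = g10 AND g3 must be 0, so at least one of g10, g3 is 0.
Enumerating the 128 input combinations, 120 give g11 = 0 and 8 give g11 = 1.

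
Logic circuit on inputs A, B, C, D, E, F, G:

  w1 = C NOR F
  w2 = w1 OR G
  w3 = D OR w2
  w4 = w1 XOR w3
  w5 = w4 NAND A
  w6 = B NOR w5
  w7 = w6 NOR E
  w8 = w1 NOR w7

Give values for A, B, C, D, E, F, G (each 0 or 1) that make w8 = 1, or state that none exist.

A=0, B=0, C=1, D=0, E=1, F=0, G=0

Check with A=0, B=0, C=1, D=0, E=1, F=0, G=0:
w1 = C NOR F = 1 NOR 0 = 0
w2 = w1 OR G = 0 OR 0 = 0
w3 = D OR w2 = 0 OR 0 = 0
w4 = w1 XOR w3 = 0 XOR 0 = 0
w5 = w4 NAND A = 0 NAND 0 = 1
w6 = B NOR w5 = 0 NOR 1 = 0
w7 = w6 NOR E = 0 NOR 1 = 0
w8 = w1 NOR w7 = 0 NOR 0 = 1
So w8 = 1 as required.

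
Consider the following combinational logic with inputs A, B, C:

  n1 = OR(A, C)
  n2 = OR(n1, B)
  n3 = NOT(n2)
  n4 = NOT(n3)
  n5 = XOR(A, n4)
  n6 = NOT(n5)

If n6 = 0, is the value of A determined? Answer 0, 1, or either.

n6 = NOT(n5) must be 0, so n5 = 1.
Every assignment with n6 = 0 has A = 0; there are 3 such assignment(s).
  A=0, B=0, C=1
  A=0, B=1, C=0
  A=0, B=1, C=1

0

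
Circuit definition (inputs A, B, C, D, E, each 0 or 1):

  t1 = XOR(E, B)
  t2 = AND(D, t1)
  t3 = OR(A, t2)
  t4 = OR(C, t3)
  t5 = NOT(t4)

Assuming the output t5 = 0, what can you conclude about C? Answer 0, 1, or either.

either

Both values of C occur among assignments with t5 = 0:
  C=0: A=0, B=0, C=0, D=1, E=1
  C=1: A=0, B=0, C=1, D=0, E=0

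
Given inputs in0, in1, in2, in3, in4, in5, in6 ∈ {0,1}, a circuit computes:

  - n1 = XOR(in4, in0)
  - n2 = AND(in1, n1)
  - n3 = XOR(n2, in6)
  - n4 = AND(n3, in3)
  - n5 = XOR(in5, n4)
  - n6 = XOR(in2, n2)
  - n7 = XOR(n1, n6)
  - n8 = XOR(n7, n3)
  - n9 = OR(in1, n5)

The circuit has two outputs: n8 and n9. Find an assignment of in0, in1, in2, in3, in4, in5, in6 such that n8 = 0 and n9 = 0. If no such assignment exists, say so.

in0=1, in1=0, in2=0, in3=1, in4=1, in5=0, in6=0

Check with in0=1, in1=0, in2=0, in3=1, in4=1, in5=0, in6=0:
n1 = XOR(in4, in0) = XOR(1, 1) = 0
n2 = AND(in1, n1) = AND(0, 0) = 0
n3 = XOR(n2, in6) = XOR(0, 0) = 0
n4 = AND(n3, in3) = AND(0, 1) = 0
n5 = XOR(in5, n4) = XOR(0, 0) = 0
n6 = XOR(in2, n2) = XOR(0, 0) = 0
n7 = XOR(n1, n6) = XOR(0, 0) = 0
n8 = XOR(n7, n3) = XOR(0, 0) = 0
n9 = OR(in1, n5) = OR(0, 0) = 0
So n8 = 0 and n9 = 0.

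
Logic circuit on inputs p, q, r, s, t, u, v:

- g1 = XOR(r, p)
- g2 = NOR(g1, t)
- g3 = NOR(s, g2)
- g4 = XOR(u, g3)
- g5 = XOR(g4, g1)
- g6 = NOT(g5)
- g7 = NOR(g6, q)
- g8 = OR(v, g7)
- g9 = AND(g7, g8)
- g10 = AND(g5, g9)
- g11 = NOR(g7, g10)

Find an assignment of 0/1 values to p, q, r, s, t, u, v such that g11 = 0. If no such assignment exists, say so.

Check with p=0, q=0, r=0, s=1, t=1, u=1, v=1:
g1 = XOR(r, p) = XOR(0, 0) = 0
g2 = NOR(g1, t) = NOR(0, 1) = 0
g3 = NOR(s, g2) = NOR(1, 0) = 0
g4 = XOR(u, g3) = XOR(1, 0) = 1
g5 = XOR(g4, g1) = XOR(1, 0) = 1
g6 = NOT(g5) = NOT 1 = 0
g7 = NOR(g6, q) = NOR(0, 0) = 1
g8 = OR(v, g7) = OR(1, 1) = 1
g9 = AND(g7, g8) = AND(1, 1) = 1
g10 = AND(g5, g9) = AND(1, 1) = 1
g11 = NOR(g7, g10) = NOR(1, 1) = 0
So g11 = 0 as required.

p=0, q=0, r=0, s=1, t=1, u=1, v=1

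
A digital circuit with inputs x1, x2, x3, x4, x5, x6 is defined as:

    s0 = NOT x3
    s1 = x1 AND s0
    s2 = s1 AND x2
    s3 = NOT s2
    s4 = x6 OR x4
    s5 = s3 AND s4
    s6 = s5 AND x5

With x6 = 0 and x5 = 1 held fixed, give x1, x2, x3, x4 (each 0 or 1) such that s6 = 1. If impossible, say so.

s6 = s5 AND x5 must be 1, so both s5 = 1 and x5 = 1.
s5 = s3 AND s4 must be 1, so both s3 = 1 and s4 = 1.
Check with x6 = 0 and x5 = 1 and x1=1, x2=0, x3=1, x4=1:
s0 = NOT x3 = NOT 1 = 0
s1 = x1 AND s0 = 1 AND 0 = 0
s2 = s1 AND x2 = 0 AND 0 = 0
s3 = NOT s2 = NOT 0 = 1
s4 = x6 OR x4 = 0 OR 1 = 1
s5 = s3 AND s4 = 1 AND 1 = 1
s6 = s5 AND x5 = 1 AND 1 = 1
So s6 = 1.

x1=1 x2=0 x3=1 x4=1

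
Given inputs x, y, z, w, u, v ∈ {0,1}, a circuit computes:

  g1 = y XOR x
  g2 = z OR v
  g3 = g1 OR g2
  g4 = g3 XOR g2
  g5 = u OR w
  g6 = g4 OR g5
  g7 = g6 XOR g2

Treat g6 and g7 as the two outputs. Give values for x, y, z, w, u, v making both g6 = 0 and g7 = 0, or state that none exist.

Check with x=0 y=0 z=0 w=0 u=0 v=0:
g1 = y XOR x = 0 XOR 0 = 0
g2 = z OR v = 0 OR 0 = 0
g3 = g1 OR g2 = 0 OR 0 = 0
g4 = g3 XOR g2 = 0 XOR 0 = 0
g5 = u OR w = 0 OR 0 = 0
g6 = g4 OR g5 = 0 OR 0 = 0
g7 = g6 XOR g2 = 0 XOR 0 = 0
So g6 = 0 and g7 = 0.

x=0 y=0 z=0 w=0 u=0 v=0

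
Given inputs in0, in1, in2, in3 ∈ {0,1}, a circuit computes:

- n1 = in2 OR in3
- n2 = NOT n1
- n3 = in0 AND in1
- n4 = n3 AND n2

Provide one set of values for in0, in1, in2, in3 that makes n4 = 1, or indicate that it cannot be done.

n4 = n3 AND n2 must be 1, so both n3 = 1 and n2 = 1.
n3 = in0 AND in1 must be 1, so both in0 = 1 and in1 = 1.
Check with in0=1, in1=1, in2=0, in3=0:
n1 = in2 OR in3 = 0 OR 0 = 0
n2 = NOT n1 = NOT 0 = 1
n3 = in0 AND in1 = 1 AND 1 = 1
n4 = n3 AND n2 = 1 AND 1 = 1
So n4 = 1 as required.

in0=1, in1=1, in2=0, in3=0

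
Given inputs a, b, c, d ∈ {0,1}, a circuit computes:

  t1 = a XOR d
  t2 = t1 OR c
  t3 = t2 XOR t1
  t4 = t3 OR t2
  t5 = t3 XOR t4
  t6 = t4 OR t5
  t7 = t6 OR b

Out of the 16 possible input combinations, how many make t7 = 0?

2

t7 = t6 OR b must be 0, so both t6 = 0 and b = 0.
Satisfying assignments:
  a=0, b=0, c=0, d=0
  a=1, b=0, c=0, d=1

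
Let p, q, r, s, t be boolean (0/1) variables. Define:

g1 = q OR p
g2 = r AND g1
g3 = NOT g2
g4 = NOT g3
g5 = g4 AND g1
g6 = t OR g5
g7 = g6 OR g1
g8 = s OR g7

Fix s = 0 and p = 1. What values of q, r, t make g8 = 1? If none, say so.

Check with s = 0 and p = 1 and q=1, r=0, t=1:
g1 = q OR p = 1 OR 1 = 1
g2 = r AND g1 = 0 AND 1 = 0
g3 = NOT g2 = NOT 0 = 1
g4 = NOT g3 = NOT 1 = 0
g5 = g4 AND g1 = 0 AND 1 = 0
g6 = t OR g5 = 1 OR 0 = 1
g7 = g6 OR g1 = 1 OR 1 = 1
g8 = s OR g7 = 0 OR 1 = 1
So g8 = 1.

q=1, r=0, t=1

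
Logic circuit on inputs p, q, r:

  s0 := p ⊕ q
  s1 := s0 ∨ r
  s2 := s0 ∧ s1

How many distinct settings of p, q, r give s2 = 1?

s2 = s0 ∧ s1 must be 1, so both s0 = 1 and s1 = 1.
s0 = p ⊕ q must be 1, so p and q differ.
Satisfying assignments:
  p=0, q=1, r=0
  p=0, q=1, r=1
  p=1, q=0, r=0
  p=1, q=0, r=1

4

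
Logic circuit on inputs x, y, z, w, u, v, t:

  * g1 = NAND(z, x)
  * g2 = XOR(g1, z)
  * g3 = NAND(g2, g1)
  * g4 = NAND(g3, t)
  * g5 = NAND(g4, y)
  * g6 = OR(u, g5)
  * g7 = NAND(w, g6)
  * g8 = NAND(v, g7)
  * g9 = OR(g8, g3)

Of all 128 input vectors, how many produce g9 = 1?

108

g9 = OR(g8, g3) must be 1, so at least one of g8, g3 is 1.
Enumerating the 128 input combinations, 108 give g9 = 1 and 20 give g9 = 0.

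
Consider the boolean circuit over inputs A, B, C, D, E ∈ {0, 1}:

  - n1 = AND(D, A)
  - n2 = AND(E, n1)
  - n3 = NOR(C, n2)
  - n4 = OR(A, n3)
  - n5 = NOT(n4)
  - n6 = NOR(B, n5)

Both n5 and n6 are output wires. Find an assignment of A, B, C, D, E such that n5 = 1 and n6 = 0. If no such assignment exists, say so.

A=0, B=0, C=1, D=1, E=0

Check with A=0, B=0, C=1, D=1, E=0:
n1 = AND(D, A) = AND(1, 0) = 0
n2 = AND(E, n1) = AND(0, 0) = 0
n3 = NOR(C, n2) = NOR(1, 0) = 0
n4 = OR(A, n3) = OR(0, 0) = 0
n5 = NOT(n4) = NOT 0 = 1
n6 = NOR(B, n5) = NOR(0, 1) = 0
So n5 = 1 and n6 = 0.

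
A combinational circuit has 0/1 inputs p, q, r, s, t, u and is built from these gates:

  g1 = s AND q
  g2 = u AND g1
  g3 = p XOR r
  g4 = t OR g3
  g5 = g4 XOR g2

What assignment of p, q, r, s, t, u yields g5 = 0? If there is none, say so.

p=0 q=1 r=0 s=0 t=0 u=1

g5 = g4 XOR g2 must be 0, so g4 and g2 are equal.
Check with p=0 q=1 r=0 s=0 t=0 u=1:
g1 = s AND q = 0 AND 1 = 0
g2 = u AND g1 = 1 AND 0 = 0
g3 = p XOR r = 0 XOR 0 = 0
g4 = t OR g3 = 0 OR 0 = 0
g5 = g4 XOR g2 = 0 XOR 0 = 0
So g5 = 0 as required.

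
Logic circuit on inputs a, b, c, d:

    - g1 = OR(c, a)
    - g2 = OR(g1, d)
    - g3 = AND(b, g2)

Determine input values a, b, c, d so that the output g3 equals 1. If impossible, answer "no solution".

Check with a=1 b=1 c=0 d=0:
g1 = OR(c, a) = OR(0, 1) = 1
g2 = OR(g1, d) = OR(1, 0) = 1
g3 = AND(b, g2) = AND(1, 1) = 1
So g3 = 1 as required.

a=1 b=1 c=0 d=0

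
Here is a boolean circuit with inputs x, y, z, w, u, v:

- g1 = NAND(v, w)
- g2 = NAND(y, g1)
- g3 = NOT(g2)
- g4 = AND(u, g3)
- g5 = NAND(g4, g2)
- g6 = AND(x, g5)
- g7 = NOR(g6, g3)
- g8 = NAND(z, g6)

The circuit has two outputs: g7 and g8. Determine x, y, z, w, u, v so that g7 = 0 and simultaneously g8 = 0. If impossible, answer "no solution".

x=1 y=0 z=1 w=0 u=0 v=0

Check with x=1 y=0 z=1 w=0 u=0 v=0:
g1 = NAND(v, w) = NAND(0, 0) = 1
g2 = NAND(y, g1) = NAND(0, 1) = 1
g3 = NOT(g2) = NOT 1 = 0
g4 = AND(u, g3) = AND(0, 0) = 0
g5 = NAND(g4, g2) = NAND(0, 1) = 1
g6 = AND(x, g5) = AND(1, 1) = 1
g7 = NOR(g6, g3) = NOR(1, 0) = 0
g8 = NAND(z, g6) = NAND(1, 1) = 0
So g7 = 0 and g8 = 0.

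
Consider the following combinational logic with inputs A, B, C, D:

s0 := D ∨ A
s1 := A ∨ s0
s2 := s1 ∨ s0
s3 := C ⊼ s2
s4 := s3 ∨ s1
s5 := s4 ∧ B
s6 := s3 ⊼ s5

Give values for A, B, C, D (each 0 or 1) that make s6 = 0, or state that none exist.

A=1, B=1, C=0, D=1

Check with A=1, B=1, C=0, D=1:
s0 = D ∨ A = 1 ∨ 1 = 1
s1 = A ∨ s0 = 1 ∨ 1 = 1
s2 = s1 ∨ s0 = 1 ∨ 1 = 1
s3 = C ⊼ s2 = 0 ⊼ 1 = 1
s4 = s3 ∨ s1 = 1 ∨ 1 = 1
s5 = s4 ∧ B = 1 ∧ 1 = 1
s6 = s3 ⊼ s5 = 1 ⊼ 1 = 0
So s6 = 0 as required.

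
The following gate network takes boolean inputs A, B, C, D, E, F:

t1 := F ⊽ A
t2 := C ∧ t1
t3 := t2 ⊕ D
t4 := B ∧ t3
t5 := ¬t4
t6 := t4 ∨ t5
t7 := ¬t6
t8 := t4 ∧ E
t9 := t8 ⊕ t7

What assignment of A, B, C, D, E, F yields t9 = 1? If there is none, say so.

Check with A=1, B=1, C=0, D=1, E=1, F=1:
t1 = F ⊽ A = 1 ⊽ 1 = 0
t2 = C ∧ t1 = 0 ∧ 0 = 0
t3 = t2 ⊕ D = 0 ⊕ 1 = 1
t4 = B ∧ t3 = 1 ∧ 1 = 1
t5 = ¬t4 = ¬1 = 0
t6 = t4 ∨ t5 = 1 ∨ 0 = 1
t7 = ¬t6 = ¬1 = 0
t8 = t4 ∧ E = 1 ∧ 1 = 1
t9 = t8 ⊕ t7 = 1 ⊕ 0 = 1
So t9 = 1 as required.

A=1, B=1, C=0, D=1, E=1, F=1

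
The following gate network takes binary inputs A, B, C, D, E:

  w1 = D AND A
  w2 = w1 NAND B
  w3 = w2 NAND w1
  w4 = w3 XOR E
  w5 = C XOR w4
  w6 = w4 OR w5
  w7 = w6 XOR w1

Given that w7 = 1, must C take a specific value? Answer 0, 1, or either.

Both values of C occur among assignments with w7 = 1:
  C=0: A=0, B=0, C=0, D=0, E=0
  C=1: A=0, B=0, C=1, D=0, E=0

either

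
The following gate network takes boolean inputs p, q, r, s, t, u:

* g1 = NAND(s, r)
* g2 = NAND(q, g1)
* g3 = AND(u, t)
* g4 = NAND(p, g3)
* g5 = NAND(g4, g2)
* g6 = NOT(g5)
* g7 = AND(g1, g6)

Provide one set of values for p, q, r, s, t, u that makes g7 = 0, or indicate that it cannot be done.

p=1, q=1, r=0, s=0, t=0, u=1

g7 = AND(g1, g6) must be 0, so at least one of g1, g6 is 0.
Check with p=1, q=1, r=0, s=0, t=0, u=1:
g1 = NAND(s, r) = NAND(0, 0) = 1
g2 = NAND(q, g1) = NAND(1, 1) = 0
g3 = AND(u, t) = AND(1, 0) = 0
g4 = NAND(p, g3) = NAND(1, 0) = 1
g5 = NAND(g4, g2) = NAND(1, 0) = 1
g6 = NOT(g5) = NOT 1 = 0
g7 = AND(g1, g6) = AND(1, 0) = 0
So g7 = 0 as required.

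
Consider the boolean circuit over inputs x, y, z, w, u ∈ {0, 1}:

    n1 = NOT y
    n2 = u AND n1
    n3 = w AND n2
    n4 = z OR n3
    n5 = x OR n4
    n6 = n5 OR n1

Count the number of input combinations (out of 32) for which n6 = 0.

n6 = n5 OR n1 must be 0, so both n5 = 0 and n1 = 0.
n5 = x OR n4 must be 0, so both x = 0 and n4 = 0.
n1 = NOT y must be 0, so y = 1.
Satisfying assignments:
  x=0, y=1, z=0, w=0, u=0
  x=0, y=1, z=0, w=0, u=1
  x=0, y=1, z=0, w=1, u=0
  x=0, y=1, z=0, w=1, u=1

4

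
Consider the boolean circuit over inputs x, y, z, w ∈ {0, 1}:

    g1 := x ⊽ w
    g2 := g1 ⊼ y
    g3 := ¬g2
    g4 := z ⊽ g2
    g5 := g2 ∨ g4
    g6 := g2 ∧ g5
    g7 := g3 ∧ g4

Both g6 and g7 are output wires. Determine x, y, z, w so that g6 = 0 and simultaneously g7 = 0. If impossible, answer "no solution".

x=0, y=1, z=1, w=0

Check with x=0, y=1, z=1, w=0:
g1 = x ⊽ w = 0 ⊽ 0 = 1
g2 = g1 ⊼ y = 1 ⊼ 1 = 0
g3 = ¬g2 = ¬0 = 1
g4 = z ⊽ g2 = 1 ⊽ 0 = 0
g5 = g2 ∨ g4 = 0 ∨ 0 = 0
g6 = g2 ∧ g5 = 0 ∧ 0 = 0
g7 = g3 ∧ g4 = 1 ∧ 0 = 0
So g6 = 0 and g7 = 0.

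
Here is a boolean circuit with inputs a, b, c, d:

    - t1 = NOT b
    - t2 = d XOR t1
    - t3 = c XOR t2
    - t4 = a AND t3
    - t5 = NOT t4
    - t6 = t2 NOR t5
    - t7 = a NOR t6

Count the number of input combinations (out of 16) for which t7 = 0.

8

t7 = a NOR t6 must be 0, so at least one of a, t6 is 1.
Enumerating the 16 input combinations, 8 give t7 = 0 and 8 give t7 = 1.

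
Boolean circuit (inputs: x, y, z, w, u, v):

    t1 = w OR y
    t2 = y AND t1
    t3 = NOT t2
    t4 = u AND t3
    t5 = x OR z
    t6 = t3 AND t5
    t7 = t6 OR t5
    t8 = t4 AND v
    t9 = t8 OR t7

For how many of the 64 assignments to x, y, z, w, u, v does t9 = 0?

t9 = t8 OR t7 must be 0, so both t8 = 0 and t7 = 0.
t8 = t4 AND v must be 0, so at least one of t4, v is 0.
t7 = t6 OR t5 must be 0, so both t6 = 0 and t5 = 0.
Enumerating the 64 input combinations, 14 give t9 = 0 and 50 give t9 = 1.

14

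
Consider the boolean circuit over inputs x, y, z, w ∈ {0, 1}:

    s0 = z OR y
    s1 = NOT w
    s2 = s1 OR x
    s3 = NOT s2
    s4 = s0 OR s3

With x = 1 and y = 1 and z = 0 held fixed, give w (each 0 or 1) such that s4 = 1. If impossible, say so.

w=0

s4 = s0 OR s3 must be 1, so at least one of s0, s3 is 1.
Check with x = 1 and y = 1 and z = 0 and w=0:
s0 = z OR y = 0 OR 1 = 1
s1 = NOT w = NOT 0 = 1
s2 = s1 OR x = 1 OR 1 = 1
s3 = NOT s2 = NOT 1 = 0
s4 = s0 OR s3 = 1 OR 0 = 1
So s4 = 1.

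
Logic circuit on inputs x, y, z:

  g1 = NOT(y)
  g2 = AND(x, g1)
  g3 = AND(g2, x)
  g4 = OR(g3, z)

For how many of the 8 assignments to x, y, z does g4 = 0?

g4 = OR(g3, z) must be 0, so both g3 = 0 and z = 0.
Satisfying assignments:
  x=0, y=0, z=0
  x=0, y=1, z=0
  x=1, y=1, z=0

3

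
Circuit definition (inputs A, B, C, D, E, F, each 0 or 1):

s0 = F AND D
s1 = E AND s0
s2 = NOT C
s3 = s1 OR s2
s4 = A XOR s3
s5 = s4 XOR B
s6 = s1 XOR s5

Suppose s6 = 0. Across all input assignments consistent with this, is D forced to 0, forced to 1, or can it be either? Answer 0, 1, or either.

either

Both values of D occur among assignments with s6 = 0:
  D=0: A=0, B=0, C=1, D=0, E=0, F=0
  D=1: A=0, B=0, C=0, D=1, E=1, F=1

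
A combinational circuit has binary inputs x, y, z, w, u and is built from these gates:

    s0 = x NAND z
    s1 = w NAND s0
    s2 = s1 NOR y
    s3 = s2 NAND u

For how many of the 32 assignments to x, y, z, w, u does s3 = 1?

29

s3 = s2 NAND u must be 1, so at least one of s2, u is 0.
Enumerating the 32 input combinations, 29 give s3 = 1 and 3 give s3 = 0.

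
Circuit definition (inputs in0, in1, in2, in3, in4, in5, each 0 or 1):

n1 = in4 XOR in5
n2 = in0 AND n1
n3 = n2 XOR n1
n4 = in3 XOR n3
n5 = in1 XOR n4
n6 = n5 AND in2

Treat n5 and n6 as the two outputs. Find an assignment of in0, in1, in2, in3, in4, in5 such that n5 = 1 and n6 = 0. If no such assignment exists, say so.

in0=1, in1=1, in2=0, in3=0, in4=0, in5=0

Check with in0=1, in1=1, in2=0, in3=0, in4=0, in5=0:
n1 = in4 XOR in5 = 0 XOR 0 = 0
n2 = in0 AND n1 = 1 AND 0 = 0
n3 = n2 XOR n1 = 0 XOR 0 = 0
n4 = in3 XOR n3 = 0 XOR 0 = 0
n5 = in1 XOR n4 = 1 XOR 0 = 1
n6 = n5 AND in2 = 1 AND 0 = 0
So n5 = 1 and n6 = 0.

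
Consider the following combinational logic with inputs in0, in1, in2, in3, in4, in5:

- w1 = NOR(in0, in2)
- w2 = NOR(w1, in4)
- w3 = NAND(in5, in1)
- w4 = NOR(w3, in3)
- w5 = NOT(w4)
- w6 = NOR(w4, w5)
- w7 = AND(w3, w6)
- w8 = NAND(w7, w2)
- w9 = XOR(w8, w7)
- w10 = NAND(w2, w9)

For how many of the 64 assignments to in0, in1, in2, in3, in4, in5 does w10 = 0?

w10 = NAND(w2, w9) must be 0, so both w2 = 1 and w9 = 1.
w2 = NOR(w1, in4) must be 1, so both w1 = 0 and in4 = 0.
w9 = XOR(w8, w7) must be 1, so w8 and w7 differ.
Enumerating the 64 input combinations, 24 give w10 = 0 and 40 give w10 = 1.

24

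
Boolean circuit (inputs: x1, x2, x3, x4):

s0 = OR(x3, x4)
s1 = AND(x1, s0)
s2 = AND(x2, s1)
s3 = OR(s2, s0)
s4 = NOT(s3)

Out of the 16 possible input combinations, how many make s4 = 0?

12

s4 = NOT(s3) must be 0, so s3 = 1.
Enumerating the 16 input combinations, 12 give s4 = 0 and 4 give s4 = 1.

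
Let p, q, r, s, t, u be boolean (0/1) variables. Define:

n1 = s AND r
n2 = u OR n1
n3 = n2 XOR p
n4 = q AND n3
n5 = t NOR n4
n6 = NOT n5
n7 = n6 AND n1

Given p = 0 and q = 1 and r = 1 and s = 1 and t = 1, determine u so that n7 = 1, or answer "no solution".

n7 = n6 AND n1 must be 1, so both n6 = 1 and n1 = 1.
n6 = NOT n5 must be 1, so n5 = 0.
Check with p = 0 and q = 1 and r = 1 and s = 1 and t = 1 and u=0:
n1 = s AND r = 1 AND 1 = 1
n2 = u OR n1 = 0 OR 1 = 1
n3 = n2 XOR p = 1 XOR 0 = 1
n4 = q AND n3 = 1 AND 1 = 1
n5 = t NOR n4 = 1 NOR 1 = 0
n6 = NOT n5 = NOT 0 = 1
n7 = n6 AND n1 = 1 AND 1 = 1
So n7 = 1.

u=0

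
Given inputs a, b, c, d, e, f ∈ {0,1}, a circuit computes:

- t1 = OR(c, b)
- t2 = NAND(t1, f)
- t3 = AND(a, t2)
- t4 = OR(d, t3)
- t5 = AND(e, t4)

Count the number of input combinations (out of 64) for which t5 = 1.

21

t5 = AND(e, t4) must be 1, so both e = 1 and t4 = 1.
t4 = OR(d, t3) must be 1, so at least one of d, t3 is 1.
Enumerating the 64 input combinations, 21 give t5 = 1 and 43 give t5 = 0.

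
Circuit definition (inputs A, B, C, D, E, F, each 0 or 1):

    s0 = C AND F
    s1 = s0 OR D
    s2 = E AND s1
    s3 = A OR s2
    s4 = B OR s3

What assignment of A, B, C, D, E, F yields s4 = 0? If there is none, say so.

s4 = B OR s3 must be 0, so both B = 0 and s3 = 0.
Check with A=0, B=0, C=1, D=0, E=0, F=0:
s0 = C AND F = 1 AND 0 = 0
s1 = s0 OR D = 0 OR 0 = 0
s2 = E AND s1 = 0 AND 0 = 0
s3 = A OR s2 = 0 OR 0 = 0
s4 = B OR s3 = 0 OR 0 = 0
So s4 = 0 as required.

A=0, B=0, C=1, D=0, E=0, F=0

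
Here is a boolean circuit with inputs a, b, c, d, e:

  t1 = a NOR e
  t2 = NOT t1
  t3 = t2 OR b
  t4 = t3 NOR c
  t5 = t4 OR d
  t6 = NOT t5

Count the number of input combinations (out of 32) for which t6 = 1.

15

t6 = NOT t5 must be 1, so t5 = 0.
t5 = t4 OR d must be 0, so both t4 = 0 and d = 0.
Enumerating the 32 input combinations, 15 give t6 = 1 and 17 give t6 = 0.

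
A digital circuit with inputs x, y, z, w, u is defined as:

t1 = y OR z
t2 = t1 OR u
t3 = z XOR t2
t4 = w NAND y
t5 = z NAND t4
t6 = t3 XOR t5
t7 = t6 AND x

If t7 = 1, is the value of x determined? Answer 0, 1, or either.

1

t7 = t6 AND x must be 1, so both t6 = 1 and x = 1.
t6 = t3 XOR t5 must be 1, so t3 and t5 differ.
Every assignment with t7 = 1 has x = 1; there are 4 such assignment(s).
  x=1, y=0, z=0, w=0, u=0
  x=1, y=0, z=0, w=1, u=0
  x=1, y=1, z=1, w=1, u=0
  x=1, y=1, z=1, w=1, u=1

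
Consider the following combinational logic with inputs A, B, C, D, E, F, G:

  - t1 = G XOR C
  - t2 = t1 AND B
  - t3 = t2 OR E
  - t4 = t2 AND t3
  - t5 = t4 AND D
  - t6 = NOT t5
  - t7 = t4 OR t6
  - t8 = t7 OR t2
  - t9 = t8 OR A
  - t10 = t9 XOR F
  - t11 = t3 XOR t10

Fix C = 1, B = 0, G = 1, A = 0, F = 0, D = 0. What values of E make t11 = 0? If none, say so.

E=1

Check with C = 1, B = 0, G = 1, A = 0, F = 0, D = 0 and E=1:
t1 = G XOR C = 1 XOR 1 = 0
t2 = t1 AND B = 0 AND 0 = 0
t3 = t2 OR E = 0 OR 1 = 1
t4 = t2 AND t3 = 0 AND 1 = 0
t5 = t4 AND D = 0 AND 0 = 0
t6 = NOT t5 = NOT 0 = 1
t7 = t4 OR t6 = 0 OR 1 = 1
t8 = t7 OR t2 = 1 OR 0 = 1
t9 = t8 OR A = 1 OR 0 = 1
t10 = t9 XOR F = 1 XOR 0 = 1
t11 = t3 XOR t10 = 1 XOR 1 = 0
So t11 = 0.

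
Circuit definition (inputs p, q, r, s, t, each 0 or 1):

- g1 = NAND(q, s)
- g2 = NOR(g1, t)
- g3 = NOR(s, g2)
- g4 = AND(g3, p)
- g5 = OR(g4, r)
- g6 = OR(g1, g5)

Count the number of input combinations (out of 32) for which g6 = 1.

28

g6 = OR(g1, g5) must be 1, so at least one of g1, g5 is 1.
Enumerating the 32 input combinations, 28 give g6 = 1 and 4 give g6 = 0.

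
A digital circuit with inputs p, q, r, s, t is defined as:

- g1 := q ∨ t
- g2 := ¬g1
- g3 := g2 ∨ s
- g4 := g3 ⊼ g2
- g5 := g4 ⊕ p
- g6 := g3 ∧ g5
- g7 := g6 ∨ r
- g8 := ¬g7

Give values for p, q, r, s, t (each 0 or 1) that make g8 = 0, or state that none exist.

g8 = ¬g7 must be 0, so g7 = 1.
Check with p=1, q=0, r=1, s=1, t=1:
g1 = q ∨ t = 0 ∨ 1 = 1
g2 = ¬g1 = ¬1 = 0
g3 = g2 ∨ s = 0 ∨ 1 = 1
g4 = g3 ⊼ g2 = 1 ⊼ 0 = 1
g5 = g4 ⊕ p = 1 ⊕ 1 = 0
g6 = g3 ∧ g5 = 1 ∧ 0 = 0
g7 = g6 ∨ r = 0 ∨ 1 = 1
g8 = ¬g7 = ¬1 = 0
So g8 = 0 as required.

p=1, q=0, r=1, s=1, t=1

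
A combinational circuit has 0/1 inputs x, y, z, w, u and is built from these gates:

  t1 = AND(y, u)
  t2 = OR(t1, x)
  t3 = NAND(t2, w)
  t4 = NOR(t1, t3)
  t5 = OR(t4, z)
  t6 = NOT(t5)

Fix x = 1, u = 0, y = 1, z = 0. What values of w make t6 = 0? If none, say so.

w=1

t6 = NOT(t5) must be 0, so t5 = 1.
t5 = OR(t4, z) must be 1, so at least one of t4, z is 1.
Check with x = 1, u = 0, y = 1, z = 0 and w=1:
t1 = AND(y, u) = AND(1, 0) = 0
t2 = OR(t1, x) = OR(0, 1) = 1
t3 = NAND(t2, w) = NAND(1, 1) = 0
t4 = NOR(t1, t3) = NOR(0, 0) = 1
t5 = OR(t4, z) = OR(1, 0) = 1
t6 = NOT(t5) = NOT 1 = 0
So t6 = 0.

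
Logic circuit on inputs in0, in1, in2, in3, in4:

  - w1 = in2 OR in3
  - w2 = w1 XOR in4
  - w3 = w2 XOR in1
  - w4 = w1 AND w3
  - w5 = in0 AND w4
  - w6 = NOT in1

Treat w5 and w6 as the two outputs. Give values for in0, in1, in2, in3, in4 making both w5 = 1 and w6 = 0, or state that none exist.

Check with in0=1, in1=1, in2=0, in3=1, in4=1:
w1 = in2 OR in3 = 0 OR 1 = 1
w2 = w1 XOR in4 = 1 XOR 1 = 0
w3 = w2 XOR in1 = 0 XOR 1 = 1
w4 = w1 AND w3 = 1 AND 1 = 1
w5 = in0 AND w4 = 1 AND 1 = 1
w6 = NOT in1 = NOT 1 = 0
So w5 = 1 and w6 = 0.

in0=1, in1=1, in2=0, in3=1, in4=1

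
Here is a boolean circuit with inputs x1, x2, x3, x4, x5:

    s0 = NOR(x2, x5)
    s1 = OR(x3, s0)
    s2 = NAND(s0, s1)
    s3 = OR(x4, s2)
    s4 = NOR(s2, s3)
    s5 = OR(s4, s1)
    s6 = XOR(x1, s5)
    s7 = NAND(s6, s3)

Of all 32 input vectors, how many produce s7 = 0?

s7 = NAND(s6, s3) must be 0, so both s6 = 1 and s3 = 1.
Enumerating the 32 input combinations, 14 give s7 = 0 and 18 give s7 = 1.

14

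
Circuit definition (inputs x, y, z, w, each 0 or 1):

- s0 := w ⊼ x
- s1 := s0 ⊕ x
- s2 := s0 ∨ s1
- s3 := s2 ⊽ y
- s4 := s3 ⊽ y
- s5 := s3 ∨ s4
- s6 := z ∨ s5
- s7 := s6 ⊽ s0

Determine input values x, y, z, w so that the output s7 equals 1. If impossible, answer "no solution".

s7 = s6 ⊽ s0 must be 1, so both s6 = 0 and s0 = 0.
s6 = z ∨ s5 must be 0, so both z = 0 and s5 = 0.
s0 = w ⊼ x must be 0, so both w = 1 and x = 1.
Check with x=1, y=1, z=0, w=1:
s0 = w ⊼ x = 1 ⊼ 1 = 0
s1 = s0 ⊕ x = 0 ⊕ 1 = 1
s2 = s0 ∨ s1 = 0 ∨ 1 = 1
s3 = s2 ⊽ y = 1 ⊽ 1 = 0
s4 = s3 ⊽ y = 0 ⊽ 1 = 0
s5 = s3 ∨ s4 = 0 ∨ 0 = 0
s6 = z ∨ s5 = 0 ∨ 0 = 0
s7 = s6 ⊽ s0 = 0 ⊽ 0 = 1
So s7 = 1 as required.

x=1, y=1, z=0, w=1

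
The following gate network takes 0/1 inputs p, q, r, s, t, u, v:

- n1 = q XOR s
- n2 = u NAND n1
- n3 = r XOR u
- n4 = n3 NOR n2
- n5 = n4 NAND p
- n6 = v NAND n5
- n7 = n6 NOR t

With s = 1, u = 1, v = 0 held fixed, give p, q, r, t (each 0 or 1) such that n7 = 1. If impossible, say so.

no solution exists

With s = 1, u = 1, v = 0 fixed, none of the 16 settings of p, q, r, t give n7 = 1.
For example, with p=0, q=0, r=1, t=1:
n1 = q XOR s = 0 XOR 1 = 1
n2 = u NAND n1 = 1 NAND 1 = 0
n3 = r XOR u = 1 XOR 1 = 0
n4 = n3 NOR n2 = 0 NOR 0 = 1
n5 = n4 NAND p = 1 NAND 0 = 1
n6 = v NAND n5 = 0 NAND 1 = 1
n7 = n6 NOR t = 1 NOR 1 = 0
giving n7 = 0 ≠ 1.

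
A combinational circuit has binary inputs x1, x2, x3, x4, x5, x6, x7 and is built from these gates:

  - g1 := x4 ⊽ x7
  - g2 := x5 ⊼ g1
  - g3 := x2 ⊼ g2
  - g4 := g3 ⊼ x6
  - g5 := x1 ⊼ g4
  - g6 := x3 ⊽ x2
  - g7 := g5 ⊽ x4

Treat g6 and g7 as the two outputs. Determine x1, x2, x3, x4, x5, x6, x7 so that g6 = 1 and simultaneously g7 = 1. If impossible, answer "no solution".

x1=1, x2=0, x3=0, x4=0, x5=1, x6=0, x7=1

Check with x1=1, x2=0, x3=0, x4=0, x5=1, x6=0, x7=1:
g1 = x4 ⊽ x7 = 0 ⊽ 1 = 0
g2 = x5 ⊼ g1 = 1 ⊼ 0 = 1
g3 = x2 ⊼ g2 = 0 ⊼ 1 = 1
g4 = g3 ⊼ x6 = 1 ⊼ 0 = 1
g5 = x1 ⊼ g4 = 1 ⊼ 1 = 0
g6 = x3 ⊽ x2 = 0 ⊽ 0 = 1
g7 = g5 ⊽ x4 = 0 ⊽ 0 = 1
So g6 = 1 and g7 = 1.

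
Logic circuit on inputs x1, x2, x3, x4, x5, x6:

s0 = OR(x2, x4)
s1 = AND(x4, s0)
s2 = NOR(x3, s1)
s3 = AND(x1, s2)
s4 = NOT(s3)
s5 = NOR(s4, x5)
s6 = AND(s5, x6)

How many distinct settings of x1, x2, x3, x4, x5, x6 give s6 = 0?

62

s6 = AND(s5, x6) must be 0, so at least one of s5, x6 is 0.
Enumerating the 64 input combinations, 62 give s6 = 0 and 2 give s6 = 1.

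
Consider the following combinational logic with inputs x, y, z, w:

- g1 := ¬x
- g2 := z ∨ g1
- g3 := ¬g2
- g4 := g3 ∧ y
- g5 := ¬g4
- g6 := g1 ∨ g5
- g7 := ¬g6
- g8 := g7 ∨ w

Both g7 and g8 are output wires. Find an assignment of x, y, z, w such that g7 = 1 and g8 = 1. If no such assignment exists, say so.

Check with x=1, y=1, z=0, w=1:
g1 = ¬x = ¬1 = 0
g2 = z ∨ g1 = 0 ∨ 0 = 0
g3 = ¬g2 = ¬0 = 1
g4 = g3 ∧ y = 1 ∧ 1 = 1
g5 = ¬g4 = ¬1 = 0
g6 = g1 ∨ g5 = 0 ∨ 0 = 0
g7 = ¬g6 = ¬0 = 1
g8 = g7 ∨ w = 1 ∨ 1 = 1
So g7 = 1 and g8 = 1.

x=1, y=1, z=0, w=1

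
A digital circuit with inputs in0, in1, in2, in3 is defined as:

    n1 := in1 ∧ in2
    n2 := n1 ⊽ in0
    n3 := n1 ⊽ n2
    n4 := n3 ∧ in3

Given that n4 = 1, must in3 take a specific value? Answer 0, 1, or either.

1

n4 = n3 ∧ in3 must be 1, so both n3 = 1 and in3 = 1.
n3 = n1 ⊽ n2 must be 1, so both n1 = 0 and n2 = 0.
n1 = in1 ∧ in2 must be 0, so at least one of in1, in2 is 0.
Every assignment with n4 = 1 has in3 = 1; there are 3 such assignment(s).
  in0=1, in1=0, in2=0, in3=1
  in0=1, in1=0, in2=1, in3=1
  in0=1, in1=1, in2=0, in3=1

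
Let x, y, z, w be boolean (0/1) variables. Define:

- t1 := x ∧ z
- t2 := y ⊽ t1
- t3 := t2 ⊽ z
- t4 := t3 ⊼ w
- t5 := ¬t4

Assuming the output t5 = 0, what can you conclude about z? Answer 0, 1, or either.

Both values of z occur among assignments with t5 = 0:
  z=0: x=0, y=0, z=0, w=0
  z=1: x=0, y=0, z=1, w=0

either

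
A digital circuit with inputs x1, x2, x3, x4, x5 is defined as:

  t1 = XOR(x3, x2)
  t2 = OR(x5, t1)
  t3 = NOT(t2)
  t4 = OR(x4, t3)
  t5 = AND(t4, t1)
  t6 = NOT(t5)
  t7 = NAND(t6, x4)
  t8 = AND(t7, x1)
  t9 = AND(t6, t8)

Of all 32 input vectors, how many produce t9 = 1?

8

t9 = AND(t6, t8) must be 1, so both t6 = 1 and t8 = 1.
Enumerating the 32 input combinations, 8 give t9 = 1 and 24 give t9 = 0.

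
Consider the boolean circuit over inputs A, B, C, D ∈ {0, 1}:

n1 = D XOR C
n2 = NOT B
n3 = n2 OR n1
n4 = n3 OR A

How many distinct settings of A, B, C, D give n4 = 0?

n4 = n3 OR A must be 0, so both n3 = 0 and A = 0.
Satisfying assignments:
  A=0, B=1, C=0, D=0
  A=0, B=1, C=1, D=1

2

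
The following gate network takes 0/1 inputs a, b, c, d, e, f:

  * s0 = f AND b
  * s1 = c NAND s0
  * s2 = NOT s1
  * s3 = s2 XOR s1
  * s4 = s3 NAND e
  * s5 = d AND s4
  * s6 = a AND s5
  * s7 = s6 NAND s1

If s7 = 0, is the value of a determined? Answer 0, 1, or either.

s7 = s6 NAND s1 must be 0, so both s6 = 1 and s1 = 1.
s6 = a AND s5 must be 1, so both a = 1 and s5 = 1.
s1 = c NAND s0 must be 1, so at least one of c, s0 is 0.
Every assignment with s7 = 0 has a = 1; there are 7 such assignment(s).

1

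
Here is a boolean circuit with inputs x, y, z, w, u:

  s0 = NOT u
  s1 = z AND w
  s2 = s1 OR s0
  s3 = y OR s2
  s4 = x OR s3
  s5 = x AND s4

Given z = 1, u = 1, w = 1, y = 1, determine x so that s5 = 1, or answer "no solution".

x=1

Check with z = 1, u = 1, w = 1, y = 1 and x=1:
s0 = NOT u = NOT 1 = 0
s1 = z AND w = 1 AND 1 = 1
s2 = s1 OR s0 = 1 OR 0 = 1
s3 = y OR s2 = 1 OR 1 = 1
s4 = x OR s3 = 1 OR 1 = 1
s5 = x AND s4 = 1 AND 1 = 1
So s5 = 1.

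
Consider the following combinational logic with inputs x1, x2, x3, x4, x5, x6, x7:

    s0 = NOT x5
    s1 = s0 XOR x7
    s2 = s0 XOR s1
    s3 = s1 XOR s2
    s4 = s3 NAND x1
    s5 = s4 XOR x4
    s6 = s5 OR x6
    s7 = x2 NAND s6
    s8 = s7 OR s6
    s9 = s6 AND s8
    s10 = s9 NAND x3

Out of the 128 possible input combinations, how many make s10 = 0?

48

s10 = s9 NAND x3 must be 0, so both s9 = 1 and x3 = 1.
s9 = s6 AND s8 must be 1, so both s6 = 1 and s8 = 1.
s6 = s5 OR x6 must be 1, so at least one of s5, x6 is 1.
Enumerating the 128 input combinations, 48 give s10 = 0 and 80 give s10 = 1.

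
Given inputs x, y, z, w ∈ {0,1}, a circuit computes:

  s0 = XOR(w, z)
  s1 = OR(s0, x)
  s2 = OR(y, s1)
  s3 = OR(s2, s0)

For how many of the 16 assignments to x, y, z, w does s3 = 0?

s3 = OR(s2, s0) must be 0, so both s2 = 0 and s0 = 0.
Enumerating the 16 input combinations, 2 give s3 = 0 and 14 give s3 = 1.

2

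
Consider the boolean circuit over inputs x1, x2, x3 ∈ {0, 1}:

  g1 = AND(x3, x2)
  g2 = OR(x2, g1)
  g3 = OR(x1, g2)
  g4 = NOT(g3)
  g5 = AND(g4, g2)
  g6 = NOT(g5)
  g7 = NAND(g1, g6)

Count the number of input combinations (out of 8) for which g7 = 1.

g7 = NAND(g1, g6) must be 1, so at least one of g1, g6 is 0.
Satisfying assignments:
  x1=0, x2=0, x3=0
  x1=0, x2=0, x3=1
  x1=0, x2=1, x3=0
  x1=1, x2=0, x3=0
  x1=1, x2=0, x3=1
  x1=1, x2=1, x3=0

6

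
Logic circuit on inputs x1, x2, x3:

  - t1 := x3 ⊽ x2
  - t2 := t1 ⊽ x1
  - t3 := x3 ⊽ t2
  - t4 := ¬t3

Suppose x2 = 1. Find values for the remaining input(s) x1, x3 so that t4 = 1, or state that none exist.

x1=0 x3=1

t4 = ¬t3 must be 1, so t3 = 0.
Check with x2 = 1 and x1=0, x3=1:
t1 = x3 ⊽ x2 = 1 ⊽ 1 = 0
t2 = t1 ⊽ x1 = 0 ⊽ 0 = 1
t3 = x3 ⊽ t2 = 1 ⊽ 1 = 0
t4 = ¬t3 = ¬0 = 1
So t4 = 1.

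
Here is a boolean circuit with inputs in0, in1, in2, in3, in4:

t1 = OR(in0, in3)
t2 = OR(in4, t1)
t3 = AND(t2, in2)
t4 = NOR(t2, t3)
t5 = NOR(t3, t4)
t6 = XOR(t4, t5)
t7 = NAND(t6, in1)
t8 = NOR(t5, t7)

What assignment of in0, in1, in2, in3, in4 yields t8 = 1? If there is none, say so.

t8 = NOR(t5, t7) must be 1, so both t5 = 0 and t7 = 0.
t5 = NOR(t3, t4) must be 0, so at least one of t3, t4 is 1.
t7 = NAND(t6, in1) must be 0, so both t6 = 1 and in1 = 1.
Check with in0=0, in1=1, in2=0, in3=0, in4=0:
t1 = OR(in0, in3) = OR(0, 0) = 0
t2 = OR(in4, t1) = OR(0, 0) = 0
t3 = AND(t2, in2) = AND(0, 0) = 0
t4 = NOR(t2, t3) = NOR(0, 0) = 1
t5 = NOR(t3, t4) = NOR(0, 1) = 0
t6 = XOR(t4, t5) = XOR(1, 0) = 1
t7 = NAND(t6, in1) = NAND(1, 1) = 0
t8 = NOR(t5, t7) = NOR(0, 0) = 1
So t8 = 1 as required.

in0=0, in1=1, in2=0, in3=0, in4=0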